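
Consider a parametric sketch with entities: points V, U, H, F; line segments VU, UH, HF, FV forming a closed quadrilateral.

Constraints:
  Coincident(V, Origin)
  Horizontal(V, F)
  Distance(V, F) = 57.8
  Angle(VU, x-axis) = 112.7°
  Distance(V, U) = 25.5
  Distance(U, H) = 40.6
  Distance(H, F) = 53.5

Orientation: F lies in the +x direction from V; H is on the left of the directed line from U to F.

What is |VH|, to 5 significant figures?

50.081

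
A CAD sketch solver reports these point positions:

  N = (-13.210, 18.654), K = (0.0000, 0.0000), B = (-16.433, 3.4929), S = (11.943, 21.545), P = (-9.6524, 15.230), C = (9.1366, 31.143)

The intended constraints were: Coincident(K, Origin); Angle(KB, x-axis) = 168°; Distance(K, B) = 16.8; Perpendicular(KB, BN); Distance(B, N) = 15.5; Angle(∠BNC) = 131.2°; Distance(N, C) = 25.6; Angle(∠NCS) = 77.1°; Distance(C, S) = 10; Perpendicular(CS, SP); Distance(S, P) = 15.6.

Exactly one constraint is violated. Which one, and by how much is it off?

Distance(S, P) = 15.6 — off by 6.90.

K = (0.00, 0.00) ✓; KB at 168.0° ✓; |KB| = 16.80 ✓; ∠(KB, BN) = 90.00° ✓; |BN| = 15.50 ✓; ∠BNC = 131.2° ✓; |NC| = 25.60 ✓; ∠NCS = 77.10° ✓; |CS| = 10.00 ✓; ∠(CS, SP) = 90.00° ✓; |SP| = 22.50 ✗.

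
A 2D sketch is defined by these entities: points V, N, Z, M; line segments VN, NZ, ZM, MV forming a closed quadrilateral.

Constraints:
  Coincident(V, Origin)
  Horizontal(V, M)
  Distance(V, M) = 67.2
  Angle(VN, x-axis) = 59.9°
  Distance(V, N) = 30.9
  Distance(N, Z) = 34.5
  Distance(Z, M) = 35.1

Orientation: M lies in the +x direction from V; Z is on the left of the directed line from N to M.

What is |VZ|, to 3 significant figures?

58.4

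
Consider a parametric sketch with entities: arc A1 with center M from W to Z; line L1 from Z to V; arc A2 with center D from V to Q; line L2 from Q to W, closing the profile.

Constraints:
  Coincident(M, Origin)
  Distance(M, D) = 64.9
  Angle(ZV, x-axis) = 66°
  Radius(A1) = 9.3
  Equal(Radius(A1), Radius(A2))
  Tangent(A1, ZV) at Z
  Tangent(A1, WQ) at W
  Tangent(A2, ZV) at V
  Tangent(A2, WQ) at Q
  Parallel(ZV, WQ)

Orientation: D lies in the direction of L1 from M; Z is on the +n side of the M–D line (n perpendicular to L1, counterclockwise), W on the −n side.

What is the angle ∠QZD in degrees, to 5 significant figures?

7.8372°

The slot axis is L1's direction at 66.0°, so u = (cos 66.0°, sin 66.0°) = (0.40674, 0.91355) and n = (−sin 66.0°, cos 66.0°) = (-0.91355, 0.40674). M is at the origin and D lies 64.9 along u from M, so D = 64.9·u = (26.397, 59.289). Tangency of A1 to both parallel lines with radius 9.3 puts Z and W at M ± 9.3·n: Z = (-8.4960, 3.7827), W = (8.4960, -3.7827). Equal radii place V and Q the same way about D: V = D + 9.3·n = (17.901, 63.072), Q = D − 9.3·n = (34.893, 55.506). Then cos ∠QZD = ZQ·ZD / (|ZQ||ZD|), giving 7.8372°.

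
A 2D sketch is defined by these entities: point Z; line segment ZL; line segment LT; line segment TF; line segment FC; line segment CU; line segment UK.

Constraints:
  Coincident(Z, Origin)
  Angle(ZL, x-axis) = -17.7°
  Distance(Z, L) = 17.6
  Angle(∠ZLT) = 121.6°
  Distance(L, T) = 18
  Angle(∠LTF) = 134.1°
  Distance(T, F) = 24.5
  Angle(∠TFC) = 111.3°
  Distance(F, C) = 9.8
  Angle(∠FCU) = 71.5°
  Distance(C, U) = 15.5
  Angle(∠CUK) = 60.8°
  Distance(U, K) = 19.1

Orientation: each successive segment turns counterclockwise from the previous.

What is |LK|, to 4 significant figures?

39.17

Z is at the origin; ZL runs at -17.7° with length 17.6, so L = (16.77, -5.351). ∠ZLT = 121.6° gives LT at 40.70° from the x-axis; with |LT| = 18.0, T = (30.41, 6.387). ∠LTF = 134.1° gives TF at 86.60° from the x-axis; with |TF| = 24.5, F = (31.87, 30.84). ∠TFC = 111.3° gives FC at 155.3° from the x-axis; with |FC| = 9.8, C = (22.96, 34.94). ∠FCU = 71.5° gives CU at -96.20° from the x-axis; with |CU| = 15.5, U = (21.29, 19.53). ∠CUK = 60.8° gives UK at 23.00° from the x-axis; with |UK| = 19.1, K = (38.87, 26.99). Then |LK| = |K − L| = 39.17.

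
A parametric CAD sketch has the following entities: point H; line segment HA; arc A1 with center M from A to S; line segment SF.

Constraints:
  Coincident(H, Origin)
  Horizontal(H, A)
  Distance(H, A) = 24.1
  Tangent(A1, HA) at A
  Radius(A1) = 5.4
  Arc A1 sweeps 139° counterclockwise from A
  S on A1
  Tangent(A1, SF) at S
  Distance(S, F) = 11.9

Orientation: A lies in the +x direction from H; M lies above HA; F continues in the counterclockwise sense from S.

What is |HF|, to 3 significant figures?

25.4

H is at the origin; HA is horizontal with |HA| = 24.1 and A on the +x side, so A = (24.1, 0.00). Since A1 is tangent to HA there, MA ⟂ HA, so M = A + (0, 5.4) = (24.1, 5.40). On A1, A sits at bearing -90° from M; a 139° counterclockwise sweep puts S at bearing 49°, so S = M + 5.4·(cos 49°, sin 49°) = (27.6, 9.48). Since A1 is tangent to SF there, MS ⟂ SF, so SF runs along (−sin 49°, cos 49°); with |SF| = 11.9, F = (18.7, 17.3). Then |HF| = |F − H| = 25.4.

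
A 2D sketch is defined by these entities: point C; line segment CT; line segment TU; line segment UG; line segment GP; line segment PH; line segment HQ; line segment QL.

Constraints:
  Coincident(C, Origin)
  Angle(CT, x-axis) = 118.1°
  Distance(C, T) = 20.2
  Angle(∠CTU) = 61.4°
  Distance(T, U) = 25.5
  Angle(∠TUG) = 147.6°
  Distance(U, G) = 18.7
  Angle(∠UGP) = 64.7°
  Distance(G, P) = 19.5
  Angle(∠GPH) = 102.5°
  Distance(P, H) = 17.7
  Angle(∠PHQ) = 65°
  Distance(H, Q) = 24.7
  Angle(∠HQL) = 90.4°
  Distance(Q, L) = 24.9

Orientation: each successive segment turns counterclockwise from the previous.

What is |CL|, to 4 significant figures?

34.88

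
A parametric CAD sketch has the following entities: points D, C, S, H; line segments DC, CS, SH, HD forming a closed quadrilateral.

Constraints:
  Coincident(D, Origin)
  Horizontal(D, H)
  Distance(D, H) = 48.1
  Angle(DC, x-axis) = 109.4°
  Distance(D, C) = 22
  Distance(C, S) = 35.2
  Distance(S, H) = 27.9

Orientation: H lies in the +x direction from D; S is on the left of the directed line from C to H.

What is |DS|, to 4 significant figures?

33.83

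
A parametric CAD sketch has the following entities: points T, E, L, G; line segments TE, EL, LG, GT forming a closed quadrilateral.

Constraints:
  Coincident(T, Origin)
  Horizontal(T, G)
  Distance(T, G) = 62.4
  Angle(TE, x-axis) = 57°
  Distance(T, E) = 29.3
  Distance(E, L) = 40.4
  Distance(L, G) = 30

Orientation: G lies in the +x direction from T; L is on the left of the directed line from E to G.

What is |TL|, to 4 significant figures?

63.28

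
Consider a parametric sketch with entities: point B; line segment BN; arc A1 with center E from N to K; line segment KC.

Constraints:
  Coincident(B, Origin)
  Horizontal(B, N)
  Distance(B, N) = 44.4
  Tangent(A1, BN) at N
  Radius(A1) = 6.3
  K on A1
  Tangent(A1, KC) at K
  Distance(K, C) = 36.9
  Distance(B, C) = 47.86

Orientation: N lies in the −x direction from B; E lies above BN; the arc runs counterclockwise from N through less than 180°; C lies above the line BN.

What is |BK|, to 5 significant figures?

38.652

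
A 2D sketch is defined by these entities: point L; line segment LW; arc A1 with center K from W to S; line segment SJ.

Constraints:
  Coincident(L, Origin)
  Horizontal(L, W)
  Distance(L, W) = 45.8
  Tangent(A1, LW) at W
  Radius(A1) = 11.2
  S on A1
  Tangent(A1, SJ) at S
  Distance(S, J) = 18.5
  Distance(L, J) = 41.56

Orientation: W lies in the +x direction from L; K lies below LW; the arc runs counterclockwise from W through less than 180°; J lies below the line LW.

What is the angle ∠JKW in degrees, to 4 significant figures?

138.1°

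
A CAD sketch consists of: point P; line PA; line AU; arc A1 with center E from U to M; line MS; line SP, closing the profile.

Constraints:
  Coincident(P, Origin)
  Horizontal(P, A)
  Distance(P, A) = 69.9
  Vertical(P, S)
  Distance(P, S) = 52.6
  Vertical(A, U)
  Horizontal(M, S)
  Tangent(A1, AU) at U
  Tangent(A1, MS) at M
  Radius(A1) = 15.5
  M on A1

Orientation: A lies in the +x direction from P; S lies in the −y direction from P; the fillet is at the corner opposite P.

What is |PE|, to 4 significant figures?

65.85

P is at the origin; PA is horizontal with |PA| = 69.9 and A on the +x side, so A = (69.90, 0.000). P and S share the same x with |PS| = 52.6 and S on the −y side, so S = (0.000, -52.60). The virtual corner opposite P is at (69.90, -52.60). Since A1 is tangent to AU there, EU ⟂ AU and tangency of A1 to MS means the radius EM is perpendicular to MS, with radius 15.5, so the center E sits 15.5 in from both sides at E = (54.40, -37.10). Then |PE| = |E − P| = 65.85.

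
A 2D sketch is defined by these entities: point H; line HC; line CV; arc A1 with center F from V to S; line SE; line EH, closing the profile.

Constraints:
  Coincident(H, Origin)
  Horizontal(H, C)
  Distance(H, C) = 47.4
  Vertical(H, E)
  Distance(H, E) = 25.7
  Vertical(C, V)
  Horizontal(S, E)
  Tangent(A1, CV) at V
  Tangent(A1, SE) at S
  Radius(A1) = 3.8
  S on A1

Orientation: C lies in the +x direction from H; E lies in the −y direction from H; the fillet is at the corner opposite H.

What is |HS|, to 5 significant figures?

50.611

H is at the origin; H and C share the same y with |HC| = 47.4 and C on the +x side, so C = (47.400, 0.0000). H and E share the same x with |HE| = 25.7 and E on the −y side, so E = (0.0000, -25.700). The virtual corner opposite H is at (47.400, -25.700). The tangent condition forces FV to be normal to CV and the tangent condition forces FS to be normal to SE, with radius 3.8, so the center F sits 3.8 in from both sides at F = (43.600, -21.900). That places the tangent points at V = (47.400, -21.900) on CV and S = (43.600, -25.700) on SE. Then |HS| = |S − H| = 50.611.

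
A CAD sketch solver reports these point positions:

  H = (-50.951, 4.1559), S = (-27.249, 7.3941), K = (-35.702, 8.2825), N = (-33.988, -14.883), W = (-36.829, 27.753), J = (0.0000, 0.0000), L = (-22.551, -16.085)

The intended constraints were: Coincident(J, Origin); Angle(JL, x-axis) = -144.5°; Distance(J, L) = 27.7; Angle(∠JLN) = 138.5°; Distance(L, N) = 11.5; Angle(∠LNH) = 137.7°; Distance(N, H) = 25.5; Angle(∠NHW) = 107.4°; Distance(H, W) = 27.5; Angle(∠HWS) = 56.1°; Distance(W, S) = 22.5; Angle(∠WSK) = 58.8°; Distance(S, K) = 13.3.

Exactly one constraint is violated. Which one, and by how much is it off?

Distance(S, K) = 13.3 — off by 4.80.

J = (0.00, 0.00) ✓; JL at -144.5° ✓; |JL| = 27.70 ✓; ∠JLN = 138.5° ✓; |LN| = 11.50 ✓; ∠LNH = 137.7° ✓; |NH| = 25.50 ✓; ∠NHW = 107.4° ✓; |HW| = 27.50 ✓; ∠HWS = 56.10° ✓; |WS| = 22.50 ✓; ∠WSK = 58.80° ✓; |SK| = 8.500 ✗.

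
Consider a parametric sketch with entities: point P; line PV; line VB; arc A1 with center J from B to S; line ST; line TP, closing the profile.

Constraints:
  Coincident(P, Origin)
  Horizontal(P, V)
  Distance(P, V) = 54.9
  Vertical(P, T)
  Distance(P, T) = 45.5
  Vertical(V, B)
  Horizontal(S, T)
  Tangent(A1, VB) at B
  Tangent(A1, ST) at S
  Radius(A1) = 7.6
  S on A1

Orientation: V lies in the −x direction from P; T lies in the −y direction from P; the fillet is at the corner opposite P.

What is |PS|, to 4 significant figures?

65.63

P is at the origin; P and V share the same y with |PV| = 54.9 and V on the −x side, so V = (-54.90, 0.000). P and T share the same x with |PT| = 45.5 and T on the −y side, so T = (0.000, -45.50). The virtual corner opposite P is at (-54.90, -45.50). A1 meets VB tangentially, so JB is at right angles to VB and A1 meets ST tangentially, so JS is at right angles to ST, with radius 7.6, so the center J sits 7.6 in from both sides at J = (-47.30, -37.90). That places the tangent points at B = (-54.90, -37.90) on VB and S = (-47.30, -45.50) on ST. Then |PS| = |S − P| = 65.63.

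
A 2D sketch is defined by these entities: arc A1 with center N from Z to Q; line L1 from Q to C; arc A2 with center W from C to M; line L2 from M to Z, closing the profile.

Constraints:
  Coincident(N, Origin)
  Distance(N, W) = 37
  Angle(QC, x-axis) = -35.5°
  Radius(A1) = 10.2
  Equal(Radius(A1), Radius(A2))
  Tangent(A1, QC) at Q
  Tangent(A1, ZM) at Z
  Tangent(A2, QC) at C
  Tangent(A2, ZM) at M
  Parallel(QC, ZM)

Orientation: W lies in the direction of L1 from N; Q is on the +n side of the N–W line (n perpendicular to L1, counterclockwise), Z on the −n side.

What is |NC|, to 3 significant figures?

38.4

The slot axis is L1's direction at -35.5°, so u = (cos -35.5°, sin -35.5°) = (0.814, -0.581) and n = (−sin -35.5°, cos -35.5°) = (0.581, 0.814). N is at the origin and W lies 37.0 along u from N, so W = 37.0·u = (30.1, -21.5). Tangency of A1 to both parallel lines with radius 10.2 puts Q and Z at N ± 10.2·n: Q = (5.92, 8.30), Z = (-5.92, -8.30). Equal radii place C and M the same way about W: C = W + 10.2·n = (36.0, -13.2), M = W − 10.2·n = (24.2, -29.8). Then |NC| = |C − N| = 38.4.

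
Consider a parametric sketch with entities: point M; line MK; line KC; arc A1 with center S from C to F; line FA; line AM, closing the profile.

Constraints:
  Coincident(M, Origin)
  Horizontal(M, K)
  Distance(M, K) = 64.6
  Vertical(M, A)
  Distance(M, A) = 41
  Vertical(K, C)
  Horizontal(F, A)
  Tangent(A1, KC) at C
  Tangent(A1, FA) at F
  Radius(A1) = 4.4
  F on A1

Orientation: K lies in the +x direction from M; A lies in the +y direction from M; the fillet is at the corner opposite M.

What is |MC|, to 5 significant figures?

74.248

The virtual corner opposite M is at (64.600, 41.000). Since A1 is tangent to KC there, SC ⟂ KC and since A1 is tangent to FA there, SF ⟂ FA, with radius 4.4, so the center S sits 4.4 in from both sides at S = (60.200, 36.600). That places the tangent points at C = (64.600, 36.600) on KC and F = (60.200, 41.000) on FA. Then |MC| = |C − M| = 74.248.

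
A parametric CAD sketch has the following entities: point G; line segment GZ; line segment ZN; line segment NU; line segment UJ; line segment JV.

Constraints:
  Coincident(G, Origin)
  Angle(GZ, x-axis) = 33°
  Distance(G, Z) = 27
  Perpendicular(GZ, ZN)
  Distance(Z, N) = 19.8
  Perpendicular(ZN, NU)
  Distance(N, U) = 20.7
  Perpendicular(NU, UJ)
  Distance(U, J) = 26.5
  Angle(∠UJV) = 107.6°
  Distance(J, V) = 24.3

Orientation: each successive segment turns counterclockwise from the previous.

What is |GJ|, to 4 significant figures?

9.197

ZN is perpendicular to NU, so NU runs at -147.0°; with |NU| = 20.7, U = (-5.500, 20.04). NU is perpendicular to UJ, so UJ runs at -57.00°; with |UJ| = 26.5, J = (8.933, -2.188). Then |GJ| = |J − G| = 9.197.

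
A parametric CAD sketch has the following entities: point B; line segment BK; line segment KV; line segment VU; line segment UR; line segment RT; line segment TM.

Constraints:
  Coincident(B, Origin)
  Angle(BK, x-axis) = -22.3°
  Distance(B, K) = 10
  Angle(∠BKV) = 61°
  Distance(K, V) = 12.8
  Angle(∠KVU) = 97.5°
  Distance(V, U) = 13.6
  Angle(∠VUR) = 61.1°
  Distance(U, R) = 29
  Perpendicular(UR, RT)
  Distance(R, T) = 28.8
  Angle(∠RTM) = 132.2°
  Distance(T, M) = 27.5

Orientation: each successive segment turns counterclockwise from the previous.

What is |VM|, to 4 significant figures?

35.43

UR ⟂ RT, so RT runs at 28.10°; with |RT| = 28.8, T = (33.22, -2.909). ∠RTM = 132.2° gives TM at 75.90° from the x-axis; with |TM| = 27.5, M = (39.92, 23.76). Then |VM| = |M − V| = 35.43.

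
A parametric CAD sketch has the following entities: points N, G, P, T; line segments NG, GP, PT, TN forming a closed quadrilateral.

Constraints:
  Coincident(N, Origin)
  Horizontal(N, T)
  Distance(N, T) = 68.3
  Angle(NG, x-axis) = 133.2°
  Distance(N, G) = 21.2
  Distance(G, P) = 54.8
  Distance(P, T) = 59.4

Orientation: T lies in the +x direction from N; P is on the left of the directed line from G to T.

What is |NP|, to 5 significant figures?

55.526

Checks: |GP| = 54.80 ✓; |PT| = 59.40 ✓.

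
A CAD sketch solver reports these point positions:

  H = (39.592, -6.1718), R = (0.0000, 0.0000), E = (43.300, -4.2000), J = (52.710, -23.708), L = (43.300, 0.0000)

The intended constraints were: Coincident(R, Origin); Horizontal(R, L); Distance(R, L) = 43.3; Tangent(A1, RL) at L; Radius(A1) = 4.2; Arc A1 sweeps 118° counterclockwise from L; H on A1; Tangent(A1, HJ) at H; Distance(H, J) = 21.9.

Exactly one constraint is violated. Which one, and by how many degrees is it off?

Tangent(A1, HJ) at H — off by 8.80°.

R = (0.00, 0.00) ✓; R.y = 0.00, L.y = 0.00 ✓; |RL| = 43.30 ✓; ∠(EL, LR) = 90.00° ✓; |EL| = 4.200 ✓; bearing(E→H) − bearing(E→L) = 118.0° ✓; |EH| = 4.200 ✓; ∠(EH, HJ) = 81.20° ✗; |HJ| = 21.90 ✓.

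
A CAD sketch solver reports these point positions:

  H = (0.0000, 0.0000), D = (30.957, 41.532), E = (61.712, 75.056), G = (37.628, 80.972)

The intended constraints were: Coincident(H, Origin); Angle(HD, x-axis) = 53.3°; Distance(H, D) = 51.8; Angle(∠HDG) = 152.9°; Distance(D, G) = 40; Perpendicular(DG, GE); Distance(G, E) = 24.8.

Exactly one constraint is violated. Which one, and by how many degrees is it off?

Perpendicular(DG, GE) — off by 4.20°.

H = (0.00, 0.00) ✓; HD at 53.30° ✓; |HD| = 51.80 ✓; ∠HDG = 152.9° ✓; |DG| = 40.00 ✓; ∠(DG, GE) = 94.20° ✗; |GE| = 24.80 ✓.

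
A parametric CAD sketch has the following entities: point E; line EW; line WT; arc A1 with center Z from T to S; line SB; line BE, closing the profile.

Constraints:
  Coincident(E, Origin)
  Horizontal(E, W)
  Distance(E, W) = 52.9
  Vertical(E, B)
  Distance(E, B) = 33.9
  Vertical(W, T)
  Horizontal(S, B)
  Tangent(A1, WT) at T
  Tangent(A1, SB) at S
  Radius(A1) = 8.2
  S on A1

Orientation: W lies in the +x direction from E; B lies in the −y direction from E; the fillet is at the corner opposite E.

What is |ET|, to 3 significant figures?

58.8

E is at the origin; E and W share the same y with |EW| = 52.9 and W on the +x side, so W = (52.9, 0.00). EB is vertical with |EB| = 33.9 and B on the −y side, so B = (0.00, -33.9). The virtual corner opposite E is at (52.9, -33.9). Tangency of A1 to WT means the radius ZT is perpendicular to WT and since A1 is tangent to SB there, ZS ⟂ SB, with radius 8.2, so the center Z sits 8.2 in from both sides at Z = (44.7, -25.7). That places the tangent points at T = (52.9, -25.7) on WT and S = (44.7, -33.9) on SB. Then |ET| = |T − E| = 58.8.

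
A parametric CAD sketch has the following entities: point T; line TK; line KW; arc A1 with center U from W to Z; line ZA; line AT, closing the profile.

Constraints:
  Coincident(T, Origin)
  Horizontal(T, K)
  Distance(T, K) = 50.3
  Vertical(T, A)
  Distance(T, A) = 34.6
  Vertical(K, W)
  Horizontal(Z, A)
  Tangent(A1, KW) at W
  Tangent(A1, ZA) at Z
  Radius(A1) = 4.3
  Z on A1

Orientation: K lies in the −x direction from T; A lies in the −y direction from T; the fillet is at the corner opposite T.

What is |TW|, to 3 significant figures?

58.7

The virtual corner opposite T is at (-50.3, -34.6). The tangent condition forces UW to be normal to KW and A1 meets ZA tangentially, so UZ is at right angles to ZA, with radius 4.3, so the center U sits 4.3 in from both sides at U = (-46.0, -30.3). That places the tangent points at W = (-50.3, -30.3) on KW and Z = (-46.0, -34.6) on ZA. Then |TW| = |W − T| = 58.7.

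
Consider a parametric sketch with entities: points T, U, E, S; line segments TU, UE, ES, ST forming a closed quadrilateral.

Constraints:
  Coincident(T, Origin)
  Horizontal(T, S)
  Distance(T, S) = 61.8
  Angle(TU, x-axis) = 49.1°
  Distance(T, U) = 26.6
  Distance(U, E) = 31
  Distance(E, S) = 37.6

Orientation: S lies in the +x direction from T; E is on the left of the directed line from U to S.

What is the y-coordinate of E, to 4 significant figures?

33.76

Checks: |UE| = 31.00 ✓; |ES| = 37.60 ✓.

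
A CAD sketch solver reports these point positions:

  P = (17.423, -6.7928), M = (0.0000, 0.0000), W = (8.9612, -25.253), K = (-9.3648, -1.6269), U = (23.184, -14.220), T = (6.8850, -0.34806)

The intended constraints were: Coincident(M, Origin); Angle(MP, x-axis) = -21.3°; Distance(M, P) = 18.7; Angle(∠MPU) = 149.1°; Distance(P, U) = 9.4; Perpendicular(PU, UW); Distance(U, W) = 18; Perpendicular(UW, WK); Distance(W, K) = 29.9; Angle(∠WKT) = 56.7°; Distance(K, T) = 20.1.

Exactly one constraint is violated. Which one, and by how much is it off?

Distance(K, T) = 20.1 — off by 3.80.

M = (0.00, 0.00) ✓; MP at -21.30° ✓; |MP| = 18.70 ✓; ∠MPU = 149.1° ✓; |PU| = 9.400 ✓; ∠(PU, UW) = 90.00° ✓; |UW| = 18.00 ✓; ∠(UW, WK) = 90.00° ✓; |WK| = 29.90 ✓; ∠WKT = 56.70° ✓; |KT| = 16.30 ✗.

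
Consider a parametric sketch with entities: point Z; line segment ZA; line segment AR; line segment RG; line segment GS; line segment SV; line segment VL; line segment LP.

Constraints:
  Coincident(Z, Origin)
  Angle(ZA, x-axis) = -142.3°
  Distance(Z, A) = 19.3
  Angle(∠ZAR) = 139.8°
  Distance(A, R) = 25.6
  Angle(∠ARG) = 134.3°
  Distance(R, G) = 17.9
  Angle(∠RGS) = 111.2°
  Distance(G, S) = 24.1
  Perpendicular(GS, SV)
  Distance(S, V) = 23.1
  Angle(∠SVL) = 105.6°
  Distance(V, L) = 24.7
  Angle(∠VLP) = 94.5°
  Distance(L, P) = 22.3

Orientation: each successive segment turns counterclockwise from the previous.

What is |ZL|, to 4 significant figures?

28.19

Z is at the origin; ZA runs at -142.3° with length 19.3, so A = (-15.27, -11.80). ∠ZAR = 139.8° gives AR at -102.1° from the x-axis; with |AR| = 25.6, R = (-20.64, -36.83). ∠ARG = 134.3° gives RG at -56.40° from the x-axis; with |RG| = 17.9, G = (-10.73, -51.74). ∠RGS = 111.2° gives GS at 12.40° from the x-axis; with |GS| = 24.1, S = (12.81, -46.57). GS ⟂ SV, so SV runs at 102.4°; with |SV| = 23.1, V = (7.846, -24.01). ∠SVL = 105.6° gives VL at 176.8° from the x-axis; with |VL| = 24.7, L = (-16.82, -22.63). Then |ZL| = |L − Z| = 28.19.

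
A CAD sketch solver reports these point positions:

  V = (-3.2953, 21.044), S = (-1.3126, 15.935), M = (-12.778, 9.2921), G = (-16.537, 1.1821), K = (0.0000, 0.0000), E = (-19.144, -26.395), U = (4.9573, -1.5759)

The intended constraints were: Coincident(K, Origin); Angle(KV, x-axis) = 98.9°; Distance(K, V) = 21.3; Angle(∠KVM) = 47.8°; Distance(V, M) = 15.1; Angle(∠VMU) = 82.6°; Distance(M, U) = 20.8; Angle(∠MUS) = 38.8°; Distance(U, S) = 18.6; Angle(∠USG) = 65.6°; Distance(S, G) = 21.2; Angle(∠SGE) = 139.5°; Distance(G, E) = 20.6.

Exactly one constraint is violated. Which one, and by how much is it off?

Distance(G, E) = 20.6 — off by 7.10.

K = (0.00, 0.00) ✓; KV at 98.90° ✓; |KV| = 21.30 ✓; ∠KVM = 47.80° ✓; |VM| = 15.10 ✓; ∠VMU = 82.60° ✓; |MU| = 20.80 ✓; ∠MUS = 38.80° ✓; |US| = 18.60 ✓; ∠USG = 65.60° ✓; |SG| = 21.20 ✓; ∠SGE = 139.5° ✓; |GE| = 27.70 ✗.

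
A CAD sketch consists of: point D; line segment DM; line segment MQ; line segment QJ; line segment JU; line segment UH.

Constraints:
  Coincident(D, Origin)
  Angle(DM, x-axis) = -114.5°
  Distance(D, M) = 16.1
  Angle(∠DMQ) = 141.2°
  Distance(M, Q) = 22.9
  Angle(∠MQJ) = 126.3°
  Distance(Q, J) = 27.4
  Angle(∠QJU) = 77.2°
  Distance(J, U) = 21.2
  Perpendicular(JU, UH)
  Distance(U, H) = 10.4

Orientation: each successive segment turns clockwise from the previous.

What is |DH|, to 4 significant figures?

30.12

D is at the origin; DM runs at -114.5° with length 16.1, so M = (-6.677, -14.65). ∠DMQ = 141.2° gives MQ at -153.3° from the x-axis; with |MQ| = 22.9, Q = (-27.13, -24.94). ∠MQJ = 126.3° gives QJ at 153.0° from the x-axis; with |QJ| = 27.4, J = (-51.55, -12.50). ∠QJU = 77.2° gives JU at 50.20° from the x-axis; with |JU| = 21.2, U = (-37.98, 3.787). JU ⟂ UH, so UH runs at -39.80°; with |UH| = 10.4, H = (-29.99, -2.870). Then |DH| = |H − D| = 30.12.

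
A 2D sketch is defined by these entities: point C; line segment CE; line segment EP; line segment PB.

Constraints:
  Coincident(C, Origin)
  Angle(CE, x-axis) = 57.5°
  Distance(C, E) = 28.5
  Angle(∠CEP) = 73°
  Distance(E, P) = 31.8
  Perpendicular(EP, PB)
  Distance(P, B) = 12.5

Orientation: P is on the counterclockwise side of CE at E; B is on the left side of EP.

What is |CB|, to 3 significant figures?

27.7

C is at the origin; CE runs at 57.5° with length 28.5, so E = 28.5·(cos 57.5°, sin 57.5°) = (15.3, 24.0). ∠CEP = 73.0°, so EP runs at 57.5° + (180° − 73.0°) = 164° from the x-axis; with |EP| = 31.8, P = E + 31.8·(cos 164°, sin 164°) = (-15.3, 32.5). EP is perpendicular to PB; with |PB| = 12.5 on the left of EP, B = P + 12.5·(-0.267, -0.964) = (-18.7, 20.5). Then |CB| = |B − C| = 27.7.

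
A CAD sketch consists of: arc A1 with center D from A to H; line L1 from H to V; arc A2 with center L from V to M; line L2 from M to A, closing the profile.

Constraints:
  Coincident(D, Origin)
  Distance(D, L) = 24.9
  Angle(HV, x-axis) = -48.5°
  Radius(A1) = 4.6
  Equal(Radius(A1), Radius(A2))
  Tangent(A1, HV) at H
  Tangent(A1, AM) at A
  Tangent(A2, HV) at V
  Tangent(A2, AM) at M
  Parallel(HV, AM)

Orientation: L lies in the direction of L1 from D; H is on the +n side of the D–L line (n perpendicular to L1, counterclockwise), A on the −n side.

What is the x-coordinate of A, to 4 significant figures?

-3.445

D is at the origin and L lies 24.9 along u from D, so L = 24.9·u = (16.50, -18.65). Tangency of A1 to both parallel lines with radius 4.6 puts H and A at D ± 4.6·n: H = (3.445, 3.048), A = (-3.445, -3.048). So A.x = -3.445.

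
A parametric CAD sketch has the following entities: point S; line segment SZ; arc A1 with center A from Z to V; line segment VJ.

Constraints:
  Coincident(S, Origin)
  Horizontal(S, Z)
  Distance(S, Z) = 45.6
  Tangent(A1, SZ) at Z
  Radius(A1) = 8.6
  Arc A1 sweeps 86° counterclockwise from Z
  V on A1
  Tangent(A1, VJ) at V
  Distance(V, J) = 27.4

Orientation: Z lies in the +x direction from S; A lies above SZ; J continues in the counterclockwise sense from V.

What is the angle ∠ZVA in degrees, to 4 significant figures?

47.00°

A1 meets SZ tangentially, so AZ is at right angles to SZ, so A = Z + (0, 8.6) = (45.60, 8.600). On A1, Z sits at bearing -90° from A; an 86° counterclockwise sweep puts V at bearing -4°, so V = A + 8.6·(cos -4°, sin -4°) = (54.18, 8.000). Then cos ∠ZVA = VZ·VA / (|VZ||VA|), giving 47.00°.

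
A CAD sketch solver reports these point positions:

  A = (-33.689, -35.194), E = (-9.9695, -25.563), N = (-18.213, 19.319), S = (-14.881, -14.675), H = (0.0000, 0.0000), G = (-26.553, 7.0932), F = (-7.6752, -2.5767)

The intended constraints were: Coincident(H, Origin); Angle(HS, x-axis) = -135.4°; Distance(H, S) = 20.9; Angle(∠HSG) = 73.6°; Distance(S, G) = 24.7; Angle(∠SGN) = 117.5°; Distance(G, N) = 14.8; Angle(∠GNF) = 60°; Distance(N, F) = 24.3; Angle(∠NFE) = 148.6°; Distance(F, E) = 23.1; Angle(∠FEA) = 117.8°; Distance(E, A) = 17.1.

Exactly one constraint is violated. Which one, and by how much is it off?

Distance(E, A) = 17.1 — off by 8.50.

H = (0.00, 0.00) ✓; HS at -135.4° ✓; |HS| = 20.90 ✓; ∠HSG = 73.60° ✓; |SG| = 24.70 ✓; ∠SGN = 117.5° ✓; |GN| = 14.80 ✓; ∠GNF = 60.00° ✓; |NF| = 24.30 ✓; ∠NFE = 148.6° ✓; |FE| = 23.10 ✓; ∠FEA = 117.8° ✓; |EA| = 25.60 ✗.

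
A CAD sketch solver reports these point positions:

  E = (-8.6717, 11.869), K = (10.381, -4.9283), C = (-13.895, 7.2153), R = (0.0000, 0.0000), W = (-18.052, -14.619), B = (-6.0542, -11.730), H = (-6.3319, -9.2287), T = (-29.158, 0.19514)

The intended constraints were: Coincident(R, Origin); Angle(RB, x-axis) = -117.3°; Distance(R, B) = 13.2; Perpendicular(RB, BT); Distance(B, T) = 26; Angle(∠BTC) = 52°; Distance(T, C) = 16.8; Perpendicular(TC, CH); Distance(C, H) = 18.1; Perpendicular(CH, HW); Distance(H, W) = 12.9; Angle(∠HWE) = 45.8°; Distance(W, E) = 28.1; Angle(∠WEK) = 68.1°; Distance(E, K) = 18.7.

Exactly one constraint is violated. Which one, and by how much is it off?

Distance(E, K) = 18.7 — off by 6.70.

R = (0.00, 0.00) ✓; RB at -117.3° ✓; |RB| = 13.20 ✓; ∠(RB, BT) = 90.00° ✓; |BT| = 26.00 ✓; ∠BTC = 52.00° ✓; |TC| = 16.80 ✓; ∠(TC, CH) = 90.00° ✓; |CH| = 18.10 ✓; ∠(CH, HW) = 90.00° ✓; |HW| = 12.90 ✓; ∠HWE = 45.80° ✓; |WE| = 28.10 ✓; ∠WEK = 68.10° ✓; |EK| = 25.40 ✗.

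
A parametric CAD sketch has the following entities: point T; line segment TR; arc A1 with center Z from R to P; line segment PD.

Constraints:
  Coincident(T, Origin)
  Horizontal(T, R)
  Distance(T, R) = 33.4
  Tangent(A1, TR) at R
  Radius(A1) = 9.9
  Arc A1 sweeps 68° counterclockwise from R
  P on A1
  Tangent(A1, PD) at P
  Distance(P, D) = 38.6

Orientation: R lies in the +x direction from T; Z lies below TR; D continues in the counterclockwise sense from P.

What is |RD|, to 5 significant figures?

48.179

On A1, R sits at bearing 90° from Z; a 68° counterclockwise sweep puts P at bearing 158°, so P = Z + 9.9·(cos 158°, sin 158°) = (24.221, -6.1914). Since A1 is tangent to PD there, ZP ⟂ PD, so PD runs along (−sin 158°, cos 158°); with |PD| = 38.6, D = (9.7611, -41.981). Then |RD| = |D − R| = 48.179.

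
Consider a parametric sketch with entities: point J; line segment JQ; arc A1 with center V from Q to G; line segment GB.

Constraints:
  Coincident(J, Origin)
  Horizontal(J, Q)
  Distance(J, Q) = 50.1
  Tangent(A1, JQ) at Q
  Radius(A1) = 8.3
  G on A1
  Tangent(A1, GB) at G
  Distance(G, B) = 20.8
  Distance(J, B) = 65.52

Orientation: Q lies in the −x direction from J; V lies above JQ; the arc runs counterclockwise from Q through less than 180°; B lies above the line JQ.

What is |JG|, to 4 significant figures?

46.39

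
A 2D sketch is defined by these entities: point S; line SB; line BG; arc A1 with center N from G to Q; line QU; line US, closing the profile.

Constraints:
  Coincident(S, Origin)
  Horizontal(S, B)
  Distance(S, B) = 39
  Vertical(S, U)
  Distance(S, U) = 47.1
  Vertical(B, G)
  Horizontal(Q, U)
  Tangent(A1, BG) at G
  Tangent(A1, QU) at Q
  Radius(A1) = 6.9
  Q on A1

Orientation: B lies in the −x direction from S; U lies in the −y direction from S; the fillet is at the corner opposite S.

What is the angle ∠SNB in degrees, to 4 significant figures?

48.35°

S is at the origin; SB is horizontal with |SB| = 39.0 and B on the −x side, so B = (-39.00, 0.000). S and U share the same x with |SU| = 47.1 and U on the −y side, so U = (0.000, -47.10). The virtual corner opposite S is at (-39.00, -47.10). The tangent condition forces NG to be normal to BG and A1 meets QU tangentially, so NQ is at right angles to QU, with radius 6.9, so the center N sits 6.9 in from both sides at N = (-32.10, -40.20). Then cos ∠SNB = NS·NB / (|NS||NB|), giving 48.35°.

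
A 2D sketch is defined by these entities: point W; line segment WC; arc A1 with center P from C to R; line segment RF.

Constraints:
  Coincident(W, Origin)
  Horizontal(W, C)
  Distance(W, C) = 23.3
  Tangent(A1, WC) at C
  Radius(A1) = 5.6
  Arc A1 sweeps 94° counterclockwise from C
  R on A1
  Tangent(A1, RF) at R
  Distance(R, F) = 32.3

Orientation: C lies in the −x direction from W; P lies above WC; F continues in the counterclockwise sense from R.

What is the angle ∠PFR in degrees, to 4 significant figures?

9.836°

On A1, C sits at bearing -90° from P; a 94° counterclockwise sweep puts R at bearing 4°, so R = P + 5.6·(cos 4°, sin 4°) = (-17.71, 5.991). The tangent condition forces PR to be normal to RF, so RF runs along (−sin 4°, cos 4°); with |RF| = 32.3, F = (-19.97, 38.21). Then cos ∠PFR = FP·FR / (|FP||FR|), giving 9.836°.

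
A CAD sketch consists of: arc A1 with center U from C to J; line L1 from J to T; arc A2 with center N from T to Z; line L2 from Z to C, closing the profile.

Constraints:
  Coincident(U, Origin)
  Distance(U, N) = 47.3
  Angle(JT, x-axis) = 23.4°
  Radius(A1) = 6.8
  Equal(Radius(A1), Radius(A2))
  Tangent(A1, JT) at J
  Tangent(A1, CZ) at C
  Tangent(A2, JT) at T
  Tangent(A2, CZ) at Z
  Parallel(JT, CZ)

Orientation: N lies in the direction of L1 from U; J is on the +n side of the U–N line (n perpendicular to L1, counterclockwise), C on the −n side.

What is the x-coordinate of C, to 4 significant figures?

2.701

The slot axis is L1's direction at 23.4°, so u = (cos 23.4°, sin 23.4°) = (0.9178, 0.3971) and n = (−sin 23.4°, cos 23.4°) = (-0.3971, 0.9178). U is at the origin and N lies 47.3 along u from U, so N = 47.3·u = (43.41, 18.79). Tangency of A1 to both parallel lines with radius 6.8 puts J and C at U ± 6.8·n: J = (-2.701, 6.241), C = (2.701, -6.241). So C.x = 2.701.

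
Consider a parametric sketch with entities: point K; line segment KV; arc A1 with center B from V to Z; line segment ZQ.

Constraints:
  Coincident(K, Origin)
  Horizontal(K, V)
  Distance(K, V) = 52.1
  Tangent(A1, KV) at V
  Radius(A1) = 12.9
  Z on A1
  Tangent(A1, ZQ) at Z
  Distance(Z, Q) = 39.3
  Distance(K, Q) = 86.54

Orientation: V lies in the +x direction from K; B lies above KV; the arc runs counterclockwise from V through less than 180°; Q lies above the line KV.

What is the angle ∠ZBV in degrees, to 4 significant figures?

81.34°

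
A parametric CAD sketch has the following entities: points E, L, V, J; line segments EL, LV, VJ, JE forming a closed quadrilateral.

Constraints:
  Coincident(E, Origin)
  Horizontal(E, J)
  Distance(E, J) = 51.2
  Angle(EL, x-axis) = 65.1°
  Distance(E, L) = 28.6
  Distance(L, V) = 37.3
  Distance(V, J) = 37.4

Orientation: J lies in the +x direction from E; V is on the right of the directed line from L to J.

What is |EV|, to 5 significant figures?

19.133

Checks: |LV| = 37.30 ✓; |VJ| = 37.40 ✓.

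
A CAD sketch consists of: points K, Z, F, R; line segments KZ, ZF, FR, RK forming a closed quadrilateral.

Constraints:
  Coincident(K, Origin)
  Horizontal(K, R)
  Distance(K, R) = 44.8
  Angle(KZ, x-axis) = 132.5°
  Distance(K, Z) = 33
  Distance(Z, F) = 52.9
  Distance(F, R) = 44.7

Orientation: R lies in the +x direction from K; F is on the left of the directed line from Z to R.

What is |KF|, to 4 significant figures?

49.82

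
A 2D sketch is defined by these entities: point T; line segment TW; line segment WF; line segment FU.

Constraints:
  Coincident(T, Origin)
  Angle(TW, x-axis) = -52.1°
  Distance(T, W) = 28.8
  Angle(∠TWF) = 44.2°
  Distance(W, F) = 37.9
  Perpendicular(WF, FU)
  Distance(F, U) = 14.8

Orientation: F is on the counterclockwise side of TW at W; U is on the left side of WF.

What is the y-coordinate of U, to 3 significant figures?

16.6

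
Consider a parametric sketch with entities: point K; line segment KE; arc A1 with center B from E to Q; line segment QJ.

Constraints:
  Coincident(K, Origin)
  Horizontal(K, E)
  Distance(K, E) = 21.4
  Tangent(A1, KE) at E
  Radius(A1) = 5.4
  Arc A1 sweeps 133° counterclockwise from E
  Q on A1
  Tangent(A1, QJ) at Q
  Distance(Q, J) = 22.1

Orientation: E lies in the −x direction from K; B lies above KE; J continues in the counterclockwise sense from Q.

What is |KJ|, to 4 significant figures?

41.17

K is at the origin; K and E share the same y with |KE| = 21.4 and E on the −x side, so E = (-21.40, 0.000). The tangent condition forces BE to be normal to KE, so B = E + (0, 5.4) = (-21.40, 5.400). On A1, E sits at bearing -90° from B; a 133° counterclockwise sweep puts Q at bearing 43°, so Q = B + 5.4·(cos 43°, sin 43°) = (-17.45, 9.083). The tangent condition forces BQ to be normal to QJ, so QJ runs along (−sin 43°, cos 43°); with |QJ| = 22.1, J = (-32.52, 25.25). Then |KJ| = |J − K| = 41.17.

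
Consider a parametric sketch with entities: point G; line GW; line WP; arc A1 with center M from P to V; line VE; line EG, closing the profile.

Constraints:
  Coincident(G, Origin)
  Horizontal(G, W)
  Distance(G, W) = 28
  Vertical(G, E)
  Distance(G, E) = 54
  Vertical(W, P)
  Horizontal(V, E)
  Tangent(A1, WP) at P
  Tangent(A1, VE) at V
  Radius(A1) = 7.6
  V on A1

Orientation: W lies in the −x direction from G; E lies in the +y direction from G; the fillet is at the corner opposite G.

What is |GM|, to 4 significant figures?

50.69

G is at the origin; GW is horizontal with |GW| = 28.0 and W on the −x side, so W = (-28.00, 0.000). G and E share the same x with |GE| = 54.0 and E on the +y side, so E = (0.000, 54.00). The virtual corner opposite G is at (-28.00, 54.00). The tangent condition forces MP to be normal to WP and the tangent condition forces MV to be normal to VE, with radius 7.6, so the center M sits 7.6 in from both sides at M = (-20.40, 46.40). Then |GM| = |M − G| = 50.69.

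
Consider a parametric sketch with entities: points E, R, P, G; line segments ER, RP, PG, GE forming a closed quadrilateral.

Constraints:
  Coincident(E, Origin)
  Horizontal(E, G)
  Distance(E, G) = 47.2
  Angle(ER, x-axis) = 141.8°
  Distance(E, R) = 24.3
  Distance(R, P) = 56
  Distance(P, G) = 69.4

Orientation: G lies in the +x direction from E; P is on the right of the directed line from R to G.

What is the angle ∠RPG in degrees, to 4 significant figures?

64.62°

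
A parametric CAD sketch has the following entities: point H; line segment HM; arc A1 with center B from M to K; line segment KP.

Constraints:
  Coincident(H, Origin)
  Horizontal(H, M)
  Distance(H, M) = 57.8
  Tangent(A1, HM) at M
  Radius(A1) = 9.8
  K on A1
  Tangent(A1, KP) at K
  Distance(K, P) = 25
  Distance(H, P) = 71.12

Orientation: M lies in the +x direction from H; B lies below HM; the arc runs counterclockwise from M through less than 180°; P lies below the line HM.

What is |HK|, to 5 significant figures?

51.261

Checks: |BK| = 9.800 ✓; ∠(BK, KP) = 90.00° ✓; |KP| = 25.00 ✓; |HP| = 71.12 ✓.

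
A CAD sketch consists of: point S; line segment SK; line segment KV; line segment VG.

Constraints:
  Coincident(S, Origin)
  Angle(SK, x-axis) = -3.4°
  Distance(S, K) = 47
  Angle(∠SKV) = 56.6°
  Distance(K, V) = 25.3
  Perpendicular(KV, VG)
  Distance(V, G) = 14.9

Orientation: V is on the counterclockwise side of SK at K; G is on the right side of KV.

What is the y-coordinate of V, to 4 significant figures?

19.12

S is at the origin; SK runs at -3.4° with length 47.0, so K = 47.0·(cos -3.4°, sin -3.4°) = (46.92, -2.787). ∠SKV = 56.6°, so KV runs at -3.4° + (180° − 56.6°) = 120.0° from the x-axis; with |KV| = 25.3, V = K + 25.3·(cos 120.0°, sin 120.0°) = (34.27, 19.12). So V.y = 19.12.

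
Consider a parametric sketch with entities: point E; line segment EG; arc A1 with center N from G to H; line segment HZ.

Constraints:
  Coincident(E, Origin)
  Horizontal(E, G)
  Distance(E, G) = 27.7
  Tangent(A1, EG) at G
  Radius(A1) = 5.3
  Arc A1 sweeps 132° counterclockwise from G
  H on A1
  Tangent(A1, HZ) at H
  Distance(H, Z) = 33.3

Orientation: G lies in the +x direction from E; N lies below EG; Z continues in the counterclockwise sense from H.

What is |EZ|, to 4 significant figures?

57.00

E is at the origin; EG is horizontal with |EG| = 27.7 and G on the +x side, so G = (27.70, 0.000). A1 meets EG tangentially, so NG is at right angles to EG, so N = G + (0, -5.3) = (27.70, -5.300). On A1, G sits at bearing 90° from N; a 132° counterclockwise sweep puts H at bearing 222°, so H = N + 5.3·(cos 222°, sin 222°) = (23.76, -8.846). Since A1 is tangent to HZ there, NH ⟂ HZ, so HZ runs along (−sin 222°, cos 222°); with |HZ| = 33.3, Z = (46.04, -33.59). Then |EZ| = |Z − E| = 57.00.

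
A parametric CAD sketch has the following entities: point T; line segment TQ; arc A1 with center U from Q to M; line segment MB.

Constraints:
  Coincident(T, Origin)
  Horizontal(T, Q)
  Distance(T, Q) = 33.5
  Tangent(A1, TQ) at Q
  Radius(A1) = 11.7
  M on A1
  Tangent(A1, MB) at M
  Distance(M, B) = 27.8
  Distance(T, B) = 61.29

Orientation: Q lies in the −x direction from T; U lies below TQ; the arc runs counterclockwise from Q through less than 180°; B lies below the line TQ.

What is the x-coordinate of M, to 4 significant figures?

-45.14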